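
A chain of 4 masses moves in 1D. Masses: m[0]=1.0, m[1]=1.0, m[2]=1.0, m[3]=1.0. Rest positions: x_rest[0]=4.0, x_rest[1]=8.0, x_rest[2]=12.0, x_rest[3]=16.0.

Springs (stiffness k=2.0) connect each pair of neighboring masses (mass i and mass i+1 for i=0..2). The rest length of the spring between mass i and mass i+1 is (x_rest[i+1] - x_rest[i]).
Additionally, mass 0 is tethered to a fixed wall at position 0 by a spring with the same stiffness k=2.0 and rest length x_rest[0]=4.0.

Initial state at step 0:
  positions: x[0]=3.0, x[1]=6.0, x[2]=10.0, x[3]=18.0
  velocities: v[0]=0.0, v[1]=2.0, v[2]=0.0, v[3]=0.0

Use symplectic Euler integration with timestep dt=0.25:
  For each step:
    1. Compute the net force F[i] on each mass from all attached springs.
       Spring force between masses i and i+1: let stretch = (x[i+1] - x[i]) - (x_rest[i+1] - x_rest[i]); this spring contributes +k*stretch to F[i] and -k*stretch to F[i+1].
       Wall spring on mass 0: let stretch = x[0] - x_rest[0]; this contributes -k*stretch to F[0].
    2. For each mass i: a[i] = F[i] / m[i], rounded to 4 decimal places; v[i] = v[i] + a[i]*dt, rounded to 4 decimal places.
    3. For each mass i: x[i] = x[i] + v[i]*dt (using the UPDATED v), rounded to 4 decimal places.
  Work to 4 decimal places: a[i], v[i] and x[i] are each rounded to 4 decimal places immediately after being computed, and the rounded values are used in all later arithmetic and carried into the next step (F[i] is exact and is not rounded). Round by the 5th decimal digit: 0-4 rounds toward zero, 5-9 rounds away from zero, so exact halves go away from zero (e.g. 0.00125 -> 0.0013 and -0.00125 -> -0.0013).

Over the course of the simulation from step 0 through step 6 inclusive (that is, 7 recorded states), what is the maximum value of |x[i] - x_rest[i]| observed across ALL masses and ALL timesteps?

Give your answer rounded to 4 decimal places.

Answer: 2.0698

Derivation:
Step 0: x=[3.0000 6.0000 10.0000 18.0000] v=[0.0000 2.0000 0.0000 0.0000]
Step 1: x=[3.0000 6.6250 10.5000 17.5000] v=[0.0000 2.5000 2.0000 -2.0000]
Step 2: x=[3.0781 7.2813 11.3906 16.6250] v=[0.3125 2.6250 3.5625 -3.5000]
Step 3: x=[3.2969 7.9258 12.4219 15.5957] v=[0.8751 2.5781 4.1251 -4.1172]
Step 4: x=[3.6822 8.5537 13.2879 14.6697] v=[1.5411 2.5117 3.4640 -3.7041]
Step 5: x=[4.2162 9.1645 13.7349 14.0710] v=[2.1358 2.4431 1.7878 -2.3950]
Step 6: x=[4.8417 9.7281 13.6526 13.9302] v=[2.5019 2.2542 -0.3294 -0.5631]
Max displacement = 2.0698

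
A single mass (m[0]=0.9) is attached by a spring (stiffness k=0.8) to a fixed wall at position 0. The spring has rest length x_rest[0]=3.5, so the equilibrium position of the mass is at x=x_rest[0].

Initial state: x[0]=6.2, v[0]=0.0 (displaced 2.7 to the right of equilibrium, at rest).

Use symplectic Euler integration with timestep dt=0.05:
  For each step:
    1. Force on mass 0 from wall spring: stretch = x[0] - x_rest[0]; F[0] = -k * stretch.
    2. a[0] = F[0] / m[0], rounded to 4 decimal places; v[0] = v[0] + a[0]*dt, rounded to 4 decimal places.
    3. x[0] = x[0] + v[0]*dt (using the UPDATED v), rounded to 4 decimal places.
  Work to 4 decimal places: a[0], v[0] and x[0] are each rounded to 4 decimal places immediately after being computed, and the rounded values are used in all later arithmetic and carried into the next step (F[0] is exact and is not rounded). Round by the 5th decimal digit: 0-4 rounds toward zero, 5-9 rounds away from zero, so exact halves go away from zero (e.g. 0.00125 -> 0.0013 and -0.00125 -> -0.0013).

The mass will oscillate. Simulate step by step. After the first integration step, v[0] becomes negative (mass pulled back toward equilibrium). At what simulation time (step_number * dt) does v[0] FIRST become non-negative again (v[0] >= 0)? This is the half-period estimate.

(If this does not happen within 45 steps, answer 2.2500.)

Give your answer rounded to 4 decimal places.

Step 0: x=[6.2000] v=[0.0000]
Step 1: x=[6.1940] v=[-0.1200]
Step 2: x=[6.1820] v=[-0.2397]
Step 3: x=[6.1641] v=[-0.3589]
Step 4: x=[6.1402] v=[-0.4773]
Step 5: x=[6.1105] v=[-0.5946]
Step 6: x=[6.0750] v=[-0.7106]
Step 7: x=[6.0338] v=[-0.8250]
Step 8: x=[5.9869] v=[-0.9376]
Step 9: x=[5.9345] v=[-1.0481]
Step 10: x=[5.8767] v=[-1.1563]
Step 11: x=[5.8136] v=[-1.2619]
Step 12: x=[5.7454] v=[-1.3647]
Step 13: x=[5.6722] v=[-1.4645]
Step 14: x=[5.5942] v=[-1.5610]
Step 15: x=[5.5115] v=[-1.6541]
Step 16: x=[5.4243] v=[-1.7435]
Step 17: x=[5.3329] v=[-1.8290]
Step 18: x=[5.2374] v=[-1.9105]
Step 19: x=[5.1380] v=[-1.9877]
Step 20: x=[5.0350] v=[-2.0605]
Step 21: x=[4.9286] v=[-2.1287]
Step 22: x=[4.8190] v=[-2.1922]
Step 23: x=[4.7065] v=[-2.2508]
Step 24: x=[4.5913] v=[-2.3044]
Step 25: x=[4.4737] v=[-2.3529]
Step 26: x=[4.3539] v=[-2.3962]
Step 27: x=[4.2322] v=[-2.4342]
Step 28: x=[4.1089] v=[-2.4667]
Step 29: x=[3.9842] v=[-2.4938]
Step 30: x=[3.8584] v=[-2.5153]
Step 31: x=[3.7318] v=[-2.5312]
Step 32: x=[3.6047] v=[-2.5415]
Step 33: x=[3.4774] v=[-2.5462]
Step 34: x=[3.3501] v=[-2.5452]
Step 35: x=[3.2232] v=[-2.5385]
Step 36: x=[3.0969] v=[-2.5262]
Step 37: x=[2.9715] v=[-2.5083]
Step 38: x=[2.8473] v=[-2.4848]
Step 39: x=[2.7245] v=[-2.4558]
Step 40: x=[2.6034] v=[-2.4213]
Step 41: x=[2.4843] v=[-2.3815]
Step 42: x=[2.3675] v=[-2.3364]
Step 43: x=[2.2532] v=[-2.2861]
Step 44: x=[2.1417] v=[-2.2307]
Step 45: x=[2.0332] v=[-2.1703]
v[0] did not become non-negative within 45 steps; using fallback time=2.2500

Answer: 2.2500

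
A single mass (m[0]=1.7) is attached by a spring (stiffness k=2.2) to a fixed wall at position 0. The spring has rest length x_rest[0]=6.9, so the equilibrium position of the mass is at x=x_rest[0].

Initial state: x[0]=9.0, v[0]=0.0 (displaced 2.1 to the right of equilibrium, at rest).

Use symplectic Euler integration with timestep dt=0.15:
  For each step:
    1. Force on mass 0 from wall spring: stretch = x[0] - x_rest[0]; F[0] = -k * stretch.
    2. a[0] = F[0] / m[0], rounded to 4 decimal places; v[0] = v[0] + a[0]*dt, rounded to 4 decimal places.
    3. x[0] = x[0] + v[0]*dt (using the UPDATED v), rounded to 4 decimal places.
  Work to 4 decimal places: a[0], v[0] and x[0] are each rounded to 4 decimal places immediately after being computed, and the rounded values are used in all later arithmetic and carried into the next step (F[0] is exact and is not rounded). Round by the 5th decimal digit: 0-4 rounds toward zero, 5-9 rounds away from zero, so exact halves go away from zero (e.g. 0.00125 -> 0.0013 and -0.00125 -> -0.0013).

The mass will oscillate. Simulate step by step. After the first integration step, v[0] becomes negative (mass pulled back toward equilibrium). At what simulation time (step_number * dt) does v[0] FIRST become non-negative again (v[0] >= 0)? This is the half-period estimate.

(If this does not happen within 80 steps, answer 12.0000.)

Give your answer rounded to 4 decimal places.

Step 0: x=[9.0000] v=[0.0000]
Step 1: x=[8.9389] v=[-0.4076]
Step 2: x=[8.8184] v=[-0.8034]
Step 3: x=[8.6420] v=[-1.1758]
Step 4: x=[8.4149] v=[-1.5140]
Step 5: x=[8.1437] v=[-1.8081]
Step 6: x=[7.8363] v=[-2.0495]
Step 7: x=[7.5016] v=[-2.2313]
Step 8: x=[7.1494] v=[-2.3481]
Step 9: x=[6.7899] v=[-2.3965]
Step 10: x=[6.4336] v=[-2.3751]
Step 11: x=[6.0909] v=[-2.2846]
Step 12: x=[5.7718] v=[-2.1275]
Step 13: x=[5.4855] v=[-1.9085]
Step 14: x=[5.2404] v=[-1.6339]
Step 15: x=[5.0436] v=[-1.3117]
Step 16: x=[4.9009] v=[-0.9513]
Step 17: x=[4.8164] v=[-0.5632]
Step 18: x=[4.7926] v=[-0.1587]
Step 19: x=[4.8302] v=[0.2504]
First v>=0 after going negative at step 19, time=2.8500

Answer: 2.8500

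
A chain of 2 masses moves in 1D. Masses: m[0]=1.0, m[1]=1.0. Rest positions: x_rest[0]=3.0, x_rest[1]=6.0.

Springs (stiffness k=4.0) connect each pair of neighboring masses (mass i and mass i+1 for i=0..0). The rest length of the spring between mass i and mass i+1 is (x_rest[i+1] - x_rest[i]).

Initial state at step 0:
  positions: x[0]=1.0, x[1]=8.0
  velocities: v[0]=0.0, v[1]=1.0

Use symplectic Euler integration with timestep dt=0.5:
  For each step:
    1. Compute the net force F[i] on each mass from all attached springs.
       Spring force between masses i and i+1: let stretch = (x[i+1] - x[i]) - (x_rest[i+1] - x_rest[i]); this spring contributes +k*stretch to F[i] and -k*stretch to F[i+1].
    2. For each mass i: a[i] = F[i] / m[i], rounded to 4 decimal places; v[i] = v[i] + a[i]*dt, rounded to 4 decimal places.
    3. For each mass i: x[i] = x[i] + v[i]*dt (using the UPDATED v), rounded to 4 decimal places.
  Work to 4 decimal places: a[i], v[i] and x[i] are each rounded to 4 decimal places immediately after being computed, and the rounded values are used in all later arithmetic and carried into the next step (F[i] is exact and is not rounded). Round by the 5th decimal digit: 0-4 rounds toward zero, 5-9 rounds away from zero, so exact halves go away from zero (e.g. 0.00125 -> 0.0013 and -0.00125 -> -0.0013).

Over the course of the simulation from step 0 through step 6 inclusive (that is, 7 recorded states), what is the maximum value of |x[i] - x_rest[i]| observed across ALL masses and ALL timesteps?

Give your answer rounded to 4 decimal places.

Step 0: x=[1.0000 8.0000] v=[0.0000 1.0000]
Step 1: x=[5.0000 4.5000] v=[8.0000 -7.0000]
Step 2: x=[5.5000 4.5000] v=[1.0000 0.0000]
Step 3: x=[2.0000 8.5000] v=[-7.0000 8.0000]
Step 4: x=[2.0000 9.0000] v=[0.0000 1.0000]
Step 5: x=[6.0000 5.5000] v=[8.0000 -7.0000]
Step 6: x=[6.5000 5.5000] v=[1.0000 0.0000]
Max displacement = 3.5000

Answer: 3.5000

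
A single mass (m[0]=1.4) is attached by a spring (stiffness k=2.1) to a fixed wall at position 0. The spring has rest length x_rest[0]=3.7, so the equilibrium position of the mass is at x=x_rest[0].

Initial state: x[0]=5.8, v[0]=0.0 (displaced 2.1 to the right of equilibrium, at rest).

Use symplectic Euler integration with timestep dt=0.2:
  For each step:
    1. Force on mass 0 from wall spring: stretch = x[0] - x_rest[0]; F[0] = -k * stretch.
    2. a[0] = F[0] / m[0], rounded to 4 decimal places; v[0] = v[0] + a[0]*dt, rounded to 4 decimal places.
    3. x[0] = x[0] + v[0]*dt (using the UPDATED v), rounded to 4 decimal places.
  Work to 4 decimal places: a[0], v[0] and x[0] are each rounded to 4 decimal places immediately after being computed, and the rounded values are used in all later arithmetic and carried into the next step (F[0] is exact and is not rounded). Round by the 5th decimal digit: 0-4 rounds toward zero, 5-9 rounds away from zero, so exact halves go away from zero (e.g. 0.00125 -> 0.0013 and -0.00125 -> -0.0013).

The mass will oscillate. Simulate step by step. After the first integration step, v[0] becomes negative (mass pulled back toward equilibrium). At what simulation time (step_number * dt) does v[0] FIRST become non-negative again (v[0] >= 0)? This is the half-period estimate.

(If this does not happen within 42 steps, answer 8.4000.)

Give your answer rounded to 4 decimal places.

Answer: 2.6000

Derivation:
Step 0: x=[5.8000] v=[0.0000]
Step 1: x=[5.6740] v=[-0.6300]
Step 2: x=[5.4296] v=[-1.2222]
Step 3: x=[5.0814] v=[-1.7411]
Step 4: x=[4.6503] v=[-2.1555]
Step 5: x=[4.1622] v=[-2.4406]
Step 6: x=[3.6463] v=[-2.5793]
Step 7: x=[3.1337] v=[-2.5632]
Step 8: x=[2.6550] v=[-2.3933]
Step 9: x=[2.2390] v=[-2.0798]
Step 10: x=[1.9107] v=[-1.6415]
Step 11: x=[1.6898] v=[-1.1047]
Step 12: x=[1.5895] v=[-0.5016]
Step 13: x=[1.6158] v=[0.1316]
First v>=0 after going negative at step 13, time=2.6000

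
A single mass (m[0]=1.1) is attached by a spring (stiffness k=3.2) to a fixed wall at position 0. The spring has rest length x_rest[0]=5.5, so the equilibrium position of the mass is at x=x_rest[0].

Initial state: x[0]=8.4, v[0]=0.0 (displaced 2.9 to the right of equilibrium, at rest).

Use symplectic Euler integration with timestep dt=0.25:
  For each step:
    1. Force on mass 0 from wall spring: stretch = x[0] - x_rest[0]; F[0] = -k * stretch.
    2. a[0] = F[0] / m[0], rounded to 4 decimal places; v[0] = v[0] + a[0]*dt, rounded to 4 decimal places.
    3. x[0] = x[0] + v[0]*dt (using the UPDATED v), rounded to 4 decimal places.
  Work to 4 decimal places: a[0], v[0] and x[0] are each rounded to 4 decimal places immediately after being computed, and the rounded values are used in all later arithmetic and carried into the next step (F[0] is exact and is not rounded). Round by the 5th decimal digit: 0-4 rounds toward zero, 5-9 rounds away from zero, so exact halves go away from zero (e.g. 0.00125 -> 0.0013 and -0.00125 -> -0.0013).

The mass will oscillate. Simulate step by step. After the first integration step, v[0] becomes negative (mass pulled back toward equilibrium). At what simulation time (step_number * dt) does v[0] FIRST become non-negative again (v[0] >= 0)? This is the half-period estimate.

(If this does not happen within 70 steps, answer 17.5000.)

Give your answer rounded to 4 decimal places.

Answer: 2.0000

Derivation:
Step 0: x=[8.4000] v=[0.0000]
Step 1: x=[7.8727] v=[-2.1091]
Step 2: x=[6.9140] v=[-3.8347]
Step 3: x=[5.6982] v=[-4.8631]
Step 4: x=[4.4464] v=[-5.0073]
Step 5: x=[3.3861] v=[-4.2411]
Step 6: x=[2.7102] v=[-2.7037]
Step 7: x=[2.5415] v=[-0.6748]
Step 8: x=[2.9107] v=[1.4768]
First v>=0 after going negative at step 8, time=2.0000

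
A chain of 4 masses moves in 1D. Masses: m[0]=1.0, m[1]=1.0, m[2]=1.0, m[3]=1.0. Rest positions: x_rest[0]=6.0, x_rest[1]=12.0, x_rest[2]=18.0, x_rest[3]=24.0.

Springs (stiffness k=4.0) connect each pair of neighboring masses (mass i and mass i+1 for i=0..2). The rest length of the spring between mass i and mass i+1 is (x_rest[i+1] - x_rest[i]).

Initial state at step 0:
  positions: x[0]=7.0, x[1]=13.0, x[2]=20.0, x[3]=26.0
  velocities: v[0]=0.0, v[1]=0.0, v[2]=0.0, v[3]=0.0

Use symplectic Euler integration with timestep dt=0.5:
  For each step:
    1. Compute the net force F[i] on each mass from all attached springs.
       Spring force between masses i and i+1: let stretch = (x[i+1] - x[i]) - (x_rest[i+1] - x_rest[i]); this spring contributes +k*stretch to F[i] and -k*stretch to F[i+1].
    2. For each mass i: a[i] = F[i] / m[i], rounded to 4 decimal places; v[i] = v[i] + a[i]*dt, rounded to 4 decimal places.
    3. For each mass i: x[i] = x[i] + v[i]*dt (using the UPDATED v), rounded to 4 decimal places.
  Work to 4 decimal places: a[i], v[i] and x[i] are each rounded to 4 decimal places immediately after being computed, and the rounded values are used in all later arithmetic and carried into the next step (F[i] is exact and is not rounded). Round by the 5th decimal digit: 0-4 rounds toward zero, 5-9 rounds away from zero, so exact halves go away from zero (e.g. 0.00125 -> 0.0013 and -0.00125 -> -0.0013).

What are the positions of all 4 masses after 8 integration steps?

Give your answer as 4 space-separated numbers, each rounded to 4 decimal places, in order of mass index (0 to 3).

Step 0: x=[7.0000 13.0000 20.0000 26.0000] v=[0.0000 0.0000 0.0000 0.0000]
Step 1: x=[7.0000 14.0000 19.0000 26.0000] v=[0.0000 2.0000 -2.0000 0.0000]
Step 2: x=[8.0000 13.0000 20.0000 25.0000] v=[2.0000 -2.0000 2.0000 -2.0000]
Step 3: x=[8.0000 14.0000 19.0000 25.0000] v=[0.0000 2.0000 -2.0000 0.0000]
Step 4: x=[8.0000 14.0000 19.0000 25.0000] v=[0.0000 0.0000 0.0000 0.0000]
Step 5: x=[8.0000 13.0000 20.0000 25.0000] v=[0.0000 -2.0000 2.0000 0.0000]
Step 6: x=[7.0000 14.0000 19.0000 26.0000] v=[-2.0000 2.0000 -2.0000 2.0000]
Step 7: x=[7.0000 13.0000 20.0000 26.0000] v=[0.0000 -2.0000 2.0000 0.0000]
Step 8: x=[7.0000 13.0000 20.0000 26.0000] v=[0.0000 0.0000 0.0000 0.0000]

Answer: 7.0000 13.0000 20.0000 26.0000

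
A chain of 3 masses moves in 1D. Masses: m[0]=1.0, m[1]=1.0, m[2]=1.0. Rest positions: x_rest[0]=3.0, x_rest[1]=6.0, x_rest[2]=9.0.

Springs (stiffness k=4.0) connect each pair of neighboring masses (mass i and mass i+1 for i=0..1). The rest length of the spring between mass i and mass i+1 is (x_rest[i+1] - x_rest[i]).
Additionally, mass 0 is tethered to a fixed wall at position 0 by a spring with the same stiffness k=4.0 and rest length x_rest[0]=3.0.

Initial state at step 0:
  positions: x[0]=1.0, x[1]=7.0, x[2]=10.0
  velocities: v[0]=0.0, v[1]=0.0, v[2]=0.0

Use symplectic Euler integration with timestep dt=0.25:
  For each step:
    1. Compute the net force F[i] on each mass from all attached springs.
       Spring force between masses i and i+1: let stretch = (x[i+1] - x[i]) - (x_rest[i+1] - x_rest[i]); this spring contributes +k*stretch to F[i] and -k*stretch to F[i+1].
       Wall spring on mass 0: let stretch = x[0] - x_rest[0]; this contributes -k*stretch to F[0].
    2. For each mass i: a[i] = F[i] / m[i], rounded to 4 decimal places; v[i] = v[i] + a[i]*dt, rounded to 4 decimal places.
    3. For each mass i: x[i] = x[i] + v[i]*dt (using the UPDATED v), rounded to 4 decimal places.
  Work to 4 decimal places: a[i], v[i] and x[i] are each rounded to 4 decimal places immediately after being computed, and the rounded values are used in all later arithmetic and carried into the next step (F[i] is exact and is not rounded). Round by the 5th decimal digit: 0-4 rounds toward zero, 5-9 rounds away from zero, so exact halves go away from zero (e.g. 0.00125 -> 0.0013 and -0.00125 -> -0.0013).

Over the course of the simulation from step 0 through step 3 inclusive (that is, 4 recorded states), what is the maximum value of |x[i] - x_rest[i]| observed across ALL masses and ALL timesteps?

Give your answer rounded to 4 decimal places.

Answer: 2.0156

Derivation:
Step 0: x=[1.0000 7.0000 10.0000] v=[0.0000 0.0000 0.0000]
Step 1: x=[2.2500 6.2500 10.0000] v=[5.0000 -3.0000 0.0000]
Step 2: x=[3.9375 5.4375 9.8125] v=[6.7500 -3.2500 -0.7500]
Step 3: x=[5.0156 5.3438 9.2813] v=[4.3125 -0.3750 -2.1250]
Max displacement = 2.0156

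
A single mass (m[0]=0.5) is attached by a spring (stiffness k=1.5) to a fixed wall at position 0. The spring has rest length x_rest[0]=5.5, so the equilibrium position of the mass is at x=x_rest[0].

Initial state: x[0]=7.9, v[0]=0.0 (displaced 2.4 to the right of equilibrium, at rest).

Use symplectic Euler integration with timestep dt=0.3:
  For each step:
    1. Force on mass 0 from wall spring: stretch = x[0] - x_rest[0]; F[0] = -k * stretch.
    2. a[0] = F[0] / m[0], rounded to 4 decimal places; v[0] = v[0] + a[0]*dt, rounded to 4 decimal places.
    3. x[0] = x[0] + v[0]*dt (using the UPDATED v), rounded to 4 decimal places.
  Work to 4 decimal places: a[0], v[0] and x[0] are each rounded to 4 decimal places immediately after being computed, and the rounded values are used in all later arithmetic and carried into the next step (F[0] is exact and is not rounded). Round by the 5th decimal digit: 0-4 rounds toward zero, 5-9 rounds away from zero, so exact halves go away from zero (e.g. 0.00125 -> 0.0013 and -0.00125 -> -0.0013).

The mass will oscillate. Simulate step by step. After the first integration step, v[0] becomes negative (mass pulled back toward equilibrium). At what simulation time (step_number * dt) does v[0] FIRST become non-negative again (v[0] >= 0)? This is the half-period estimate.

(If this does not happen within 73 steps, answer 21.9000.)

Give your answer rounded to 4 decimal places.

Answer: 1.8000

Derivation:
Step 0: x=[7.9000] v=[0.0000]
Step 1: x=[7.2520] v=[-2.1600]
Step 2: x=[6.1310] v=[-3.7368]
Step 3: x=[4.8396] v=[-4.3047]
Step 4: x=[3.7265] v=[-3.7103]
Step 5: x=[3.0922] v=[-2.1142]
Step 6: x=[3.1080] v=[0.0528]
First v>=0 after going negative at step 6, time=1.8000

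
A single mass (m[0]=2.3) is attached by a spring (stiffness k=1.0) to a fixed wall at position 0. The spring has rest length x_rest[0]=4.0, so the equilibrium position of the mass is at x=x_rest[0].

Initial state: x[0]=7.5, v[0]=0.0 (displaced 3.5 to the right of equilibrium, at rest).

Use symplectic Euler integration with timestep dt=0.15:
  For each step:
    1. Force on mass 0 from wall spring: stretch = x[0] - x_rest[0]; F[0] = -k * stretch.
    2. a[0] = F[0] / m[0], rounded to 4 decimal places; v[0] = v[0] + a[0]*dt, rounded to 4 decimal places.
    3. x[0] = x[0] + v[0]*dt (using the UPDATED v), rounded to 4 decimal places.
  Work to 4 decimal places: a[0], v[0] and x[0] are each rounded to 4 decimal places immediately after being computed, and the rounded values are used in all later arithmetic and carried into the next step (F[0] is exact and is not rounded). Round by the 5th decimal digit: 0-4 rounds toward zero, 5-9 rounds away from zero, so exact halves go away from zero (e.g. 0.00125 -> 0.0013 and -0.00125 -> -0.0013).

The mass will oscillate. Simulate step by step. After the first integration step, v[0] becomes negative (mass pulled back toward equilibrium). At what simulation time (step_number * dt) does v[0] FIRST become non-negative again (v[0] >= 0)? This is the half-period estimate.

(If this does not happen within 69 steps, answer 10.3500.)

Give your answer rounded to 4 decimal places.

Answer: 4.8000

Derivation:
Step 0: x=[7.5000] v=[0.0000]
Step 1: x=[7.4658] v=[-0.2283]
Step 2: x=[7.3977] v=[-0.4543]
Step 3: x=[7.2963] v=[-0.6759]
Step 4: x=[7.1627] v=[-0.8909]
Step 5: x=[6.9981] v=[-1.0972]
Step 6: x=[6.8042] v=[-1.2927]
Step 7: x=[6.5829] v=[-1.4756]
Step 8: x=[6.3363] v=[-1.6441]
Step 9: x=[6.0668] v=[-1.7965]
Step 10: x=[5.7771] v=[-1.9313]
Step 11: x=[5.4700] v=[-2.0472]
Step 12: x=[5.1485] v=[-2.1431]
Step 13: x=[4.8158] v=[-2.2180]
Step 14: x=[4.4751] v=[-2.2712]
Step 15: x=[4.1298] v=[-2.3022]
Step 16: x=[3.7832] v=[-2.3107]
Step 17: x=[3.4387] v=[-2.2966]
Step 18: x=[3.0997] v=[-2.2600]
Step 19: x=[2.7695] v=[-2.2013]
Step 20: x=[2.4513] v=[-2.1211]
Step 21: x=[2.1483] v=[-2.0201]
Step 22: x=[1.8634] v=[-1.8993]
Step 23: x=[1.5994] v=[-1.7600]
Step 24: x=[1.3589] v=[-1.6034]
Step 25: x=[1.1442] v=[-1.4312]
Step 26: x=[0.9575] v=[-1.2449]
Step 27: x=[0.8005] v=[-1.0465]
Step 28: x=[0.6748] v=[-0.8378]
Step 29: x=[0.5817] v=[-0.6209]
Step 30: x=[0.5220] v=[-0.3980]
Step 31: x=[0.4963] v=[-0.1712]
Step 32: x=[0.5049] v=[0.0573]
First v>=0 after going negative at step 32, time=4.8000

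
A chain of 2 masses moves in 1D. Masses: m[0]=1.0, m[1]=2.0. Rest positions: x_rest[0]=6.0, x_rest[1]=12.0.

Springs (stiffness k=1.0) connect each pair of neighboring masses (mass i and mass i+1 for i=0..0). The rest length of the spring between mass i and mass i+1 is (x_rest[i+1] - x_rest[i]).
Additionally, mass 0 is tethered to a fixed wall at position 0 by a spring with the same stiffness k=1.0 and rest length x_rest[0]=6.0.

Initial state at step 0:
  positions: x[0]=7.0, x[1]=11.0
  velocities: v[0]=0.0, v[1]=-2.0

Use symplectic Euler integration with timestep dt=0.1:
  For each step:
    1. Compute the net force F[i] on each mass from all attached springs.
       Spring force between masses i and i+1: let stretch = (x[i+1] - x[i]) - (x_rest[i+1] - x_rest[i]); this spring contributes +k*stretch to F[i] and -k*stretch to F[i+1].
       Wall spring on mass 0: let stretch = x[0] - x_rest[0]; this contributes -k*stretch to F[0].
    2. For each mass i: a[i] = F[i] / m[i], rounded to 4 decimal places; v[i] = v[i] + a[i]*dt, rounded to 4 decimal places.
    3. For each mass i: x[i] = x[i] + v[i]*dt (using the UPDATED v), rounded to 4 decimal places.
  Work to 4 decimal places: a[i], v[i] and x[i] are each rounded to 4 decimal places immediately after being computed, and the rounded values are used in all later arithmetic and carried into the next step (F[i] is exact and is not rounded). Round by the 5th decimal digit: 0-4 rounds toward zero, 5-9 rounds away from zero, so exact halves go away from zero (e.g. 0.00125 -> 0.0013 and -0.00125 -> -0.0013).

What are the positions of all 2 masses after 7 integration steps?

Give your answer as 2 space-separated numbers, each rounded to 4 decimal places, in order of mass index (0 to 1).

Answer: 6.1390 9.9099

Derivation:
Step 0: x=[7.0000 11.0000] v=[0.0000 -2.0000]
Step 1: x=[6.9700 10.8100] v=[-0.3000 -1.9000]
Step 2: x=[6.9087 10.6308] v=[-0.6130 -1.7920]
Step 3: x=[6.8155 10.4630] v=[-0.9317 -1.6781]
Step 4: x=[6.6907 10.3070] v=[-1.2485 -1.5605]
Step 5: x=[6.5351 10.1629] v=[-1.5559 -1.4413]
Step 6: x=[6.3504 10.0306] v=[-1.8466 -1.3227]
Step 7: x=[6.1390 9.9099] v=[-2.1136 -1.2067]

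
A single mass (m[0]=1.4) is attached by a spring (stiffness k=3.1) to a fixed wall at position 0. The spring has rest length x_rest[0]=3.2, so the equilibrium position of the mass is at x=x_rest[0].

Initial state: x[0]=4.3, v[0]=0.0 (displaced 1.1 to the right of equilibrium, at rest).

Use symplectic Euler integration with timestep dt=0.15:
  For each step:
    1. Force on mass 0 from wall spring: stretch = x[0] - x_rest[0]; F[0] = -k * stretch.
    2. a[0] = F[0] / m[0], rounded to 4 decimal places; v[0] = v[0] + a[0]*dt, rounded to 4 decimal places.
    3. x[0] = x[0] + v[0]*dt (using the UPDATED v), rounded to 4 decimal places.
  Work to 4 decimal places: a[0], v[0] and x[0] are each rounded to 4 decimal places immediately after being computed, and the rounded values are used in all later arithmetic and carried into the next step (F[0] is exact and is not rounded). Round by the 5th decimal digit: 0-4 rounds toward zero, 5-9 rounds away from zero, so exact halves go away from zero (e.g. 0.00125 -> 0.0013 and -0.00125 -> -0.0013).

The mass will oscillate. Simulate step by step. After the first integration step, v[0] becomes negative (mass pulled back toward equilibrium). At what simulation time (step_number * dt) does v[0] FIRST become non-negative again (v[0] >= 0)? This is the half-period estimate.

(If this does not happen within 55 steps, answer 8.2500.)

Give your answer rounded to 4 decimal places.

Step 0: x=[4.3000] v=[0.0000]
Step 1: x=[4.2452] v=[-0.3654]
Step 2: x=[4.1383] v=[-0.7126]
Step 3: x=[3.9847] v=[-1.0243]
Step 4: x=[3.7920] v=[-1.2849]
Step 5: x=[3.5698] v=[-1.4815]
Step 6: x=[3.3292] v=[-1.6043]
Step 7: x=[3.0821] v=[-1.6472]
Step 8: x=[2.8409] v=[-1.6080]
Step 9: x=[2.6176] v=[-1.4887]
Step 10: x=[2.4233] v=[-1.2953]
Step 11: x=[2.2677] v=[-1.0373]
Step 12: x=[2.1586] v=[-0.7276]
Step 13: x=[2.1013] v=[-0.3817]
Step 14: x=[2.0988] v=[-0.0168]
Step 15: x=[2.1512] v=[0.3490]
First v>=0 after going negative at step 15, time=2.2500

Answer: 2.2500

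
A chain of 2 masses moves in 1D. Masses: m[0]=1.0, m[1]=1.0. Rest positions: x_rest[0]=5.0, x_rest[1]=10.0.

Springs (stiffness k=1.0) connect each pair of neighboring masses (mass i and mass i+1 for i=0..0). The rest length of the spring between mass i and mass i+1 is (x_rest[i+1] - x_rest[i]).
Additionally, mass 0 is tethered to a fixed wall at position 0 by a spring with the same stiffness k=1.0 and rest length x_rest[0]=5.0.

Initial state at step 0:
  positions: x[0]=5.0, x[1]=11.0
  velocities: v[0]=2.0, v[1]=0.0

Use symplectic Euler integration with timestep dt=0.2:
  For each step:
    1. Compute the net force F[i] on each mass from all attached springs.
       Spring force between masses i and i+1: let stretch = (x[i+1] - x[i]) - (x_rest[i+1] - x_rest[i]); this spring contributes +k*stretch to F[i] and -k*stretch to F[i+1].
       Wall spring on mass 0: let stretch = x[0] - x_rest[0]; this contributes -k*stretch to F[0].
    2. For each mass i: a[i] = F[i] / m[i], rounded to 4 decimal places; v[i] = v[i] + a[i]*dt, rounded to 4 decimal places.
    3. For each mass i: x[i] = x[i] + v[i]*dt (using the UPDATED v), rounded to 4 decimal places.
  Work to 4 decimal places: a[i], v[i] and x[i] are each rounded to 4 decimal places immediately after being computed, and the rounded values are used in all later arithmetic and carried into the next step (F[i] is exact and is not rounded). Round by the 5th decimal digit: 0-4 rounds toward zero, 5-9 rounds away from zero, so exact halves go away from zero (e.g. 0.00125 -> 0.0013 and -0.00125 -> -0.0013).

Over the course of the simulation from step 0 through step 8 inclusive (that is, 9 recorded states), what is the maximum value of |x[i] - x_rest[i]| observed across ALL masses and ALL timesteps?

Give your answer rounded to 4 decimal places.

Answer: 1.9922

Derivation:
Step 0: x=[5.0000 11.0000] v=[2.0000 0.0000]
Step 1: x=[5.4400 10.9600] v=[2.2000 -0.2000]
Step 2: x=[5.8832 10.8992] v=[2.2160 -0.3040]
Step 3: x=[6.2917 10.8378] v=[2.0426 -0.3072]
Step 4: x=[6.6304 10.7945] v=[1.6935 -0.2164]
Step 5: x=[6.8704 10.7847] v=[1.2002 -0.0492]
Step 6: x=[6.9922 10.8183] v=[0.6090 0.1679]
Step 7: x=[6.9874 10.8988] v=[-0.0242 0.4027]
Step 8: x=[6.8595 11.0229] v=[-0.6394 0.6204]
Max displacement = 1.9922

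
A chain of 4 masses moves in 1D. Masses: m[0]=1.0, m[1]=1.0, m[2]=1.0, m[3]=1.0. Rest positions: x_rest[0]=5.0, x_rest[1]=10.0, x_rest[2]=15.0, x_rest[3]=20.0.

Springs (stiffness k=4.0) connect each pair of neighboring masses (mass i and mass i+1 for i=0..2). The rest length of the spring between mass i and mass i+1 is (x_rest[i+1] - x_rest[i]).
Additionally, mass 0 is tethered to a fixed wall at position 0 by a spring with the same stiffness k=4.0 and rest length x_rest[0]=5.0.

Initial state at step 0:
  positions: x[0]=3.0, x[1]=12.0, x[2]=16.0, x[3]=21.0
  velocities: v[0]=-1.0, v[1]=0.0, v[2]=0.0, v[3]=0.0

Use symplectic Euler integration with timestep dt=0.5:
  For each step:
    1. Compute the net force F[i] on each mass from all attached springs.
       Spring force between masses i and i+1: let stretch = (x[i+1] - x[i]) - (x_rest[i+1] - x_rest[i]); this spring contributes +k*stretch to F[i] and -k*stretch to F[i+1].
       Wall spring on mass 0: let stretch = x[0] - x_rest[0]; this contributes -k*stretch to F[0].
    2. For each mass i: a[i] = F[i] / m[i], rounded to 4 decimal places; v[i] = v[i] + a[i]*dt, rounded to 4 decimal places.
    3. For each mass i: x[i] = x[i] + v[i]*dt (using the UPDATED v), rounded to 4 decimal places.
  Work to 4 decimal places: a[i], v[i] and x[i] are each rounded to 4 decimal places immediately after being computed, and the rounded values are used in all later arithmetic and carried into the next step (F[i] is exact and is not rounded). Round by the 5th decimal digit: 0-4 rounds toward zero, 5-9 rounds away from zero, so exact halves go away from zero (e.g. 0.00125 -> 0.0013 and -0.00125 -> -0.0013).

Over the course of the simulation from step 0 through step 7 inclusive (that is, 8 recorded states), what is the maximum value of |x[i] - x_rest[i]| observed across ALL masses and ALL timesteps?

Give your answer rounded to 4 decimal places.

Answer: 4.0000

Derivation:
Step 0: x=[3.0000 12.0000 16.0000 21.0000] v=[-1.0000 0.0000 0.0000 0.0000]
Step 1: x=[8.5000 7.0000 17.0000 21.0000] v=[11.0000 -10.0000 2.0000 0.0000]
Step 2: x=[4.0000 13.5000 12.0000 22.0000] v=[-9.0000 13.0000 -10.0000 2.0000]
Step 3: x=[5.0000 9.0000 18.5000 18.0000] v=[2.0000 -9.0000 13.0000 -8.0000]
Step 4: x=[5.0000 10.0000 15.0000 19.5000] v=[0.0000 2.0000 -7.0000 3.0000]
Step 5: x=[5.0000 11.0000 11.0000 21.5000] v=[0.0000 2.0000 -8.0000 4.0000]
Step 6: x=[6.0000 6.0000 17.5000 18.0000] v=[2.0000 -10.0000 13.0000 -7.0000]
Step 7: x=[1.0000 12.5000 13.0000 19.0000] v=[-10.0000 13.0000 -9.0000 2.0000]
Max displacement = 4.0000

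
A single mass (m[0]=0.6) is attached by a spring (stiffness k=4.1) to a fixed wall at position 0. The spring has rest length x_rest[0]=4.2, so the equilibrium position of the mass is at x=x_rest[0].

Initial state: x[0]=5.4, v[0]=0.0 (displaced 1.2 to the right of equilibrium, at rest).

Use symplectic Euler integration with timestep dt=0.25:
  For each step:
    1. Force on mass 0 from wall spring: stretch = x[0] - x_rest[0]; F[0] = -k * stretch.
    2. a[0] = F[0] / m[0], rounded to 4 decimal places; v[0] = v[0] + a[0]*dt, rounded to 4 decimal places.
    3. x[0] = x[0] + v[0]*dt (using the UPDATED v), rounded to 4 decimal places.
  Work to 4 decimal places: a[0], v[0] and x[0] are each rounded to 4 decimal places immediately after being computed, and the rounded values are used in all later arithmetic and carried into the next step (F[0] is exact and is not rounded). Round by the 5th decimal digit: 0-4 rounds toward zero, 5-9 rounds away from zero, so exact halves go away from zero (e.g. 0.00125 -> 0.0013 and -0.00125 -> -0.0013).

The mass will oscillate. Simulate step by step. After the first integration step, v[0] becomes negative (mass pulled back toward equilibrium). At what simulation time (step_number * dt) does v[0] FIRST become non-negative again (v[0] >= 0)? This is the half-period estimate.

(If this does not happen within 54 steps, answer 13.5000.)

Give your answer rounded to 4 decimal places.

Answer: 1.2500

Derivation:
Step 0: x=[5.4000] v=[0.0000]
Step 1: x=[4.8875] v=[-2.0500]
Step 2: x=[4.0814] v=[-3.2245]
Step 3: x=[3.3259] v=[-3.0219]
Step 4: x=[2.9437] v=[-1.5287]
Step 5: x=[3.0981] v=[0.6175]
First v>=0 after going negative at step 5, time=1.2500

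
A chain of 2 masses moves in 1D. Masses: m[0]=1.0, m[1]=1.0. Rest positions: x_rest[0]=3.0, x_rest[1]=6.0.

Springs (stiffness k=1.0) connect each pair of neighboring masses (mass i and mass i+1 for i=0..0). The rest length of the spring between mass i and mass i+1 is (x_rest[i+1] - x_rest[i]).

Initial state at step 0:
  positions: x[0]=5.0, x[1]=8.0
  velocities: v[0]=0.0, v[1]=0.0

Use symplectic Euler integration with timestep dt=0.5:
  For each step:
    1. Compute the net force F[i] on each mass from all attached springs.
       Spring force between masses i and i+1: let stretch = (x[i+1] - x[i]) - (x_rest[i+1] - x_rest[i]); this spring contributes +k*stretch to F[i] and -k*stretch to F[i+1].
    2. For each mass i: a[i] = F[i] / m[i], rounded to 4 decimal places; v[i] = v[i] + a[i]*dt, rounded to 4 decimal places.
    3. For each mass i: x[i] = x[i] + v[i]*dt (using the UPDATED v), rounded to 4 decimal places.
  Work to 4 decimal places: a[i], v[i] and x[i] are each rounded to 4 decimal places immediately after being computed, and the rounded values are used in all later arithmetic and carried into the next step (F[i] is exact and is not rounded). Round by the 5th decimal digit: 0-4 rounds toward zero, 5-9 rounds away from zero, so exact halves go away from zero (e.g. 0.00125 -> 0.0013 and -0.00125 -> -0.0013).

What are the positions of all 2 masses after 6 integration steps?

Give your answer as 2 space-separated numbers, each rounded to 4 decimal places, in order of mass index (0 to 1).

Step 0: x=[5.0000 8.0000] v=[0.0000 0.0000]
Step 1: x=[5.0000 8.0000] v=[0.0000 0.0000]
Step 2: x=[5.0000 8.0000] v=[0.0000 0.0000]
Step 3: x=[5.0000 8.0000] v=[0.0000 0.0000]
Step 4: x=[5.0000 8.0000] v=[0.0000 0.0000]
Step 5: x=[5.0000 8.0000] v=[0.0000 0.0000]
Step 6: x=[5.0000 8.0000] v=[0.0000 0.0000]

Answer: 5.0000 8.0000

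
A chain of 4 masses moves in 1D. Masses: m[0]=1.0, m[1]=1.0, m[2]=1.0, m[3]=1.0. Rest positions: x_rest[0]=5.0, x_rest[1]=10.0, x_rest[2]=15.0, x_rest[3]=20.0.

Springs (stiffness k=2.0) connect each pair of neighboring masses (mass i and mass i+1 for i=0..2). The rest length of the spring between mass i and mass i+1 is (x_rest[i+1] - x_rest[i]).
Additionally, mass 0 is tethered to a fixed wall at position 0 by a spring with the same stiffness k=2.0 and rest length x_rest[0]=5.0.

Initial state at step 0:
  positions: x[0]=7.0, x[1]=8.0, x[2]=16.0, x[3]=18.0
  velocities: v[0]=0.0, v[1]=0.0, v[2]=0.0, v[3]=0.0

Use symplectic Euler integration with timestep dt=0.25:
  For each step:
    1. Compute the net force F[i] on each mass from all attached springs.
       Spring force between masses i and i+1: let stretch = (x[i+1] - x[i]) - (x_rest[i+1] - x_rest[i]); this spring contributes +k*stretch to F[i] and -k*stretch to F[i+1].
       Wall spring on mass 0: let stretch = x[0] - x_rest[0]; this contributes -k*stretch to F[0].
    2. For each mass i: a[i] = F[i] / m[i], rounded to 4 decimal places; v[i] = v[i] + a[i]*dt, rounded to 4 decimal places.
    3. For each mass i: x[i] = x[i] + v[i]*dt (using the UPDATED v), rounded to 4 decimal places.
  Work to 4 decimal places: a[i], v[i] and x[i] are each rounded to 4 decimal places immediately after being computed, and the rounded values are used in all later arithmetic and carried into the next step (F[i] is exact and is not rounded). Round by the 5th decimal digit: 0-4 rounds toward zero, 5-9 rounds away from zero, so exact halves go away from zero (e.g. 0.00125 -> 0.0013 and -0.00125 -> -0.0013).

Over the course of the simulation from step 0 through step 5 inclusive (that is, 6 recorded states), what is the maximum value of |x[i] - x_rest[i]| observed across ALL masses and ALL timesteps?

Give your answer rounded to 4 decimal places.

Step 0: x=[7.0000 8.0000 16.0000 18.0000] v=[0.0000 0.0000 0.0000 0.0000]
Step 1: x=[6.2500 8.8750 15.2500 18.3750] v=[-3.0000 3.5000 -3.0000 1.5000]
Step 2: x=[5.0469 10.2188 14.0938 18.9844] v=[-4.8125 5.3750 -4.6250 2.4375]
Step 3: x=[3.8594 11.4005 13.0645 19.6075] v=[-4.7500 4.7266 -4.1172 2.4922]
Step 4: x=[3.1321 11.8475 12.6451 20.0377] v=[-2.9092 1.7881 -1.6777 1.7207]
Step 5: x=[3.1027 11.3048 13.0501 20.1688] v=[-0.1176 -2.1708 1.6198 0.5244]
Max displacement = 2.3549

Answer: 2.3549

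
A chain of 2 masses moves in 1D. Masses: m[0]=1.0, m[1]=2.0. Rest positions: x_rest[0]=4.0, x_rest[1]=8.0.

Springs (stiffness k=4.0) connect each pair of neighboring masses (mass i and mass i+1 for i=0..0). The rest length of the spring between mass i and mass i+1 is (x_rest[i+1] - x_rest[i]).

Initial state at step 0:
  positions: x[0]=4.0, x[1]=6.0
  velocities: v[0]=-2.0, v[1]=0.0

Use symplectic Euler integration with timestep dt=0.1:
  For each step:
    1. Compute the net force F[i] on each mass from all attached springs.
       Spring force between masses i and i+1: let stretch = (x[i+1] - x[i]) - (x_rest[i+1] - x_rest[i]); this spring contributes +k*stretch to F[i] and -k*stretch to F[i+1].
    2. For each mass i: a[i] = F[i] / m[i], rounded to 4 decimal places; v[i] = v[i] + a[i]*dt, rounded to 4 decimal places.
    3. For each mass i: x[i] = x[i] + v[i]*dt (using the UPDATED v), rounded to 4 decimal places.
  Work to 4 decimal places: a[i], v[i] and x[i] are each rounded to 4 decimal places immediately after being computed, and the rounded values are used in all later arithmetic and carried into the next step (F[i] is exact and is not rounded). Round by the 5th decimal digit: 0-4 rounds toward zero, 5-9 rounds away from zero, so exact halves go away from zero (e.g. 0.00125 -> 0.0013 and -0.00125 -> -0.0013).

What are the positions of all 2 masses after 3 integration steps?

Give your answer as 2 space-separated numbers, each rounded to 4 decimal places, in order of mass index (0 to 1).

Step 0: x=[4.0000 6.0000] v=[-2.0000 0.0000]
Step 1: x=[3.7200 6.0400] v=[-2.8000 0.4000]
Step 2: x=[3.3728 6.1136] v=[-3.4720 0.7360]
Step 3: x=[2.9752 6.2124] v=[-3.9757 0.9878]

Answer: 2.9752 6.2124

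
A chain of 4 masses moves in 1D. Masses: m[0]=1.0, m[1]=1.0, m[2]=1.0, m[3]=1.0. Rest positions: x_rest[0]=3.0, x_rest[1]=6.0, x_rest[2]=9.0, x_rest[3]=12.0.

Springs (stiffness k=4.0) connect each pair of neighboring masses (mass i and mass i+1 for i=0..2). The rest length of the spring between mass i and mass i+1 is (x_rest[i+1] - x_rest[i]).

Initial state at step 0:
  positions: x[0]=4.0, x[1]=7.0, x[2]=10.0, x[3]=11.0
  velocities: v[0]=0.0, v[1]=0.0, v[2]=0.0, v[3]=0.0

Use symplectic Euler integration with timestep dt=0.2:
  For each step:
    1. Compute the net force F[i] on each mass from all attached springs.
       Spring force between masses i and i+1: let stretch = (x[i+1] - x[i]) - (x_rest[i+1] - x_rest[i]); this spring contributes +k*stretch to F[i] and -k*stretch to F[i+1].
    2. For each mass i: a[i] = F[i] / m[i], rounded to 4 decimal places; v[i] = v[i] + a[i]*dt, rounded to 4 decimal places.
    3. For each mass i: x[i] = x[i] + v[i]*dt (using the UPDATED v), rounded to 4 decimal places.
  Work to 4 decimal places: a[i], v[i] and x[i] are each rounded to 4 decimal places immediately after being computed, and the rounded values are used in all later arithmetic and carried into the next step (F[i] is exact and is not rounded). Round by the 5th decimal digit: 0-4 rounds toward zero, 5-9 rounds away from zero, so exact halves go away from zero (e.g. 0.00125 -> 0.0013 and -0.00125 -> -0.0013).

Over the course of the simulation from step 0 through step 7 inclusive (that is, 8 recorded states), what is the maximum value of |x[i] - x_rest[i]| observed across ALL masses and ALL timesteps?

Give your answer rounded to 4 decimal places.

Step 0: x=[4.0000 7.0000 10.0000 11.0000] v=[0.0000 0.0000 0.0000 0.0000]
Step 1: x=[4.0000 7.0000 9.6800 11.3200] v=[0.0000 0.0000 -1.6000 1.6000]
Step 2: x=[4.0000 6.9488 9.1936 11.8576] v=[0.0000 -0.2560 -2.4320 2.6880]
Step 3: x=[3.9918 6.7850 8.7743 12.4490] v=[-0.0410 -0.8192 -2.0966 2.9568]
Step 4: x=[3.9505 6.4925 8.6246 12.9324] v=[-0.2064 -1.4623 -0.7483 2.4170]
Step 5: x=[3.8359 6.1345 8.8231 13.2066] v=[-0.5728 -1.7902 0.9923 1.3708]
Step 6: x=[3.6091 5.8389 9.2927 13.2594] v=[-1.1339 -1.4782 2.3482 0.2640]
Step 7: x=[3.2591 5.7391 9.8444 13.1575] v=[-1.7501 -0.4990 2.7585 -0.5094]
Max displacement = 1.2594

Answer: 1.2594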